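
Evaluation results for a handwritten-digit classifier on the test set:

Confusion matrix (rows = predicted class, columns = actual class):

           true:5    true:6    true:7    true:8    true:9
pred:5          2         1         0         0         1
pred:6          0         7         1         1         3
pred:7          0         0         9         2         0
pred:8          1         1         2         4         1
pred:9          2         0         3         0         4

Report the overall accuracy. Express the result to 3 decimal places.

0.578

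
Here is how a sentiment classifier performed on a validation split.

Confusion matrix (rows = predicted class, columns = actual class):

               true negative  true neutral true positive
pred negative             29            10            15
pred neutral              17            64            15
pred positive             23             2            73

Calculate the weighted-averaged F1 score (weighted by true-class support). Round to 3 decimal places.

0.661

Per-class F1 score (2·TP/(2·TP+FP+FN)):
  negative: TP=29, FP=10+15=25, FN=17+23=40 → 58/123 = 0.4715
  neutral: TP=64, FP=17+15=32, FN=10+2=12 → 128/172 = 0.7442
  positive: TP=73, FP=23+2=25, FN=15+15=30 → 146/201 = 0.7264
Weighted-F1 score = Σ (supportᵢ/N)·F1 scoreᵢ with N=248: (69/248)·0.4715 + (76/248)·0.7442 + (103/248)·0.7264 = 0.661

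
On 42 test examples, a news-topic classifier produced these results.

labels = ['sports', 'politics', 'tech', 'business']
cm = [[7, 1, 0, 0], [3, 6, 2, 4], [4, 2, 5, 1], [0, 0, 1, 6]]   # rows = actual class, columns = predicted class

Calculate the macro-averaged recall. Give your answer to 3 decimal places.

Per-class recall (TP/(TP+FN)):
  sports: TP=7, FN=1+0+0=1 → 7/8 = 0.8750
  politics: TP=6, FN=3+2+4=9 → 6/15 = 0.4000
  tech: TP=5, FN=4+2+1=7 → 5/12 = 0.4167
  business: TP=6, FN=0+0+1=1 → 6/7 = 0.8571
Macro-recall = mean = (0.8750 + 0.4000 + 0.4167 + 0.8571) / 4 = 0.637

0.637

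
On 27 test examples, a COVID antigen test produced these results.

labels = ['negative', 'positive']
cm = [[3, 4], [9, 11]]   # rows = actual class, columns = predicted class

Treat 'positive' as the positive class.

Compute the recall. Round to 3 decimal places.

Recall = TP/(TP+FN) = 11/(11+9) = 11/20 = 0.550

0.550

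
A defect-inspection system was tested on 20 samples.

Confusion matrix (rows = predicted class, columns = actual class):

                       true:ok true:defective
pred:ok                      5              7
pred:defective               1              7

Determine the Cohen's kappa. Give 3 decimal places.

Observed agreement pₒ = trace/N = 12/20 = 0.6000
Expected agreement pₑ = Σ (rowᵢ·colᵢ)/N² = (6·12 + 14·8)/20² = 0.4600
κ = (pₒ − pₑ)/(1 − pₑ) = (0.6000 − 0.4600)/(1 − 0.4600) = 0.259

0.259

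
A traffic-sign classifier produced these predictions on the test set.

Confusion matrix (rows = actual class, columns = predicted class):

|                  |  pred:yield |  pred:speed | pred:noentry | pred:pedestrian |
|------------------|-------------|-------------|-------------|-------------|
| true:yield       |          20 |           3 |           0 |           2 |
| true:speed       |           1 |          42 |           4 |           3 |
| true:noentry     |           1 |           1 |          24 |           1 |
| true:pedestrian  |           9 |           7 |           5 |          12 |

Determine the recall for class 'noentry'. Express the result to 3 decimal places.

0.889

One-vs-rest for 'noentry': TP = diagonal; FP = other classes predicted 'noentry'; FN = 'noentry' predicted as other.
recall = TP/(TP+FN).
noentry: TP=24, FN=1+1+1=3 → 24/27 = 0.8889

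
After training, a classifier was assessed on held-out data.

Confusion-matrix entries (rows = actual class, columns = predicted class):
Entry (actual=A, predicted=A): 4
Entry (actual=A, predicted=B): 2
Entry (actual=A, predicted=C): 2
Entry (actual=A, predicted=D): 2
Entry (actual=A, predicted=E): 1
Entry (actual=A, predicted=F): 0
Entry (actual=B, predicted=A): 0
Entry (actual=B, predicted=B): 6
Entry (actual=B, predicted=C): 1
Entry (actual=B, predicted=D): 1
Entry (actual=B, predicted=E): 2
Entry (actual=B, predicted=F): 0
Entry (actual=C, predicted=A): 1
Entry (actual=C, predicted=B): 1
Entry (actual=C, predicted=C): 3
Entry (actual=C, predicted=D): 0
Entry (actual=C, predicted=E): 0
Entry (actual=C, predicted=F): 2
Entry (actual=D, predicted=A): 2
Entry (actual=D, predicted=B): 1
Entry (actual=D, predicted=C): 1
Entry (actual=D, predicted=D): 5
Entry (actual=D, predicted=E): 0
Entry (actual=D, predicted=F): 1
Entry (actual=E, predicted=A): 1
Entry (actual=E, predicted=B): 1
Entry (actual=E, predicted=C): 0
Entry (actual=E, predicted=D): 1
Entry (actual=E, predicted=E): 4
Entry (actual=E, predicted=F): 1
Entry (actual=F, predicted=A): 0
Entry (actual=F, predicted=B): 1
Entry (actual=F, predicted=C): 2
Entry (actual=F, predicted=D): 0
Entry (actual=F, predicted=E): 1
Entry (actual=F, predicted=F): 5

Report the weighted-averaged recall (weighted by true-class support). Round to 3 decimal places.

0.491

Per-class recall (TP/(TP+FN)):
  A: TP=4, FN=2+2+2+1+0=7 → 4/11 = 0.3636
  B: TP=6, FN=0+1+1+2+0=4 → 6/10 = 0.6000
  C: TP=3, FN=1+1+0+0+2=4 → 3/7 = 0.4286
  D: TP=5, FN=2+1+1+0+1=5 → 5/10 = 0.5000
  E: TP=4, FN=1+1+0+1+1=4 → 4/8 = 0.5000
  F: TP=5, FN=0+1+2+0+1=4 → 5/9 = 0.5556
Weighted-recall = Σ (supportᵢ/N)·recallᵢ with N=55: (11/55)·0.3636 + (10/55)·0.6000 + (7/55)·0.4286 + (10/55)·0.5000 + (8/55)·0.5000 + (9/55)·0.5556 = 0.491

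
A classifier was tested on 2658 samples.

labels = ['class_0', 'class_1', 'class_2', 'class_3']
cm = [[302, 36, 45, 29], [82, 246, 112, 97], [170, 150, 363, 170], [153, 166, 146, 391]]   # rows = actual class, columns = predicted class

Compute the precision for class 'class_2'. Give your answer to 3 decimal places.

0.545

precision = TP/(TP+FP).
class_2: TP=363, FP=45+112+146=303 → 363/666 = 0.5450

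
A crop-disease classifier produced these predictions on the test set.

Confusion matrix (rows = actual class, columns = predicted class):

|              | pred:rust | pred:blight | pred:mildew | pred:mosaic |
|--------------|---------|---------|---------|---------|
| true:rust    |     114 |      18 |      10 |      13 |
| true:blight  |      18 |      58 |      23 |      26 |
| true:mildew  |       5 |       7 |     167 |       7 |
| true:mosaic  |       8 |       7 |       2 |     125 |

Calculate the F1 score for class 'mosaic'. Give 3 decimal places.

One-vs-rest for 'mosaic': TP = diagonal; FP = other classes predicted 'mosaic'; FN = 'mosaic' predicted as other.
F1 score = 2·TP/(2·TP+FP+FN).
mosaic: TP=125, FP=13+26+7=46, FN=8+7+2=17 → 250/313 = 0.7987

0.799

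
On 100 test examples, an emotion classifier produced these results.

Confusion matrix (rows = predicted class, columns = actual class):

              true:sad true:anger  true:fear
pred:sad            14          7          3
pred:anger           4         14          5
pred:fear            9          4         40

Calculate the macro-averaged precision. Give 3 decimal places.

0.649

Per-class precision (TP/(TP+FP)):
  sad: TP=14, FP=7+3=10 → 14/24 = 0.5833
  anger: TP=14, FP=4+5=9 → 14/23 = 0.6087
  fear: TP=40, FP=9+4=13 → 40/53 = 0.7547
Macro-precision = mean = (0.5833 + 0.6087 + 0.7547) / 3 = 0.649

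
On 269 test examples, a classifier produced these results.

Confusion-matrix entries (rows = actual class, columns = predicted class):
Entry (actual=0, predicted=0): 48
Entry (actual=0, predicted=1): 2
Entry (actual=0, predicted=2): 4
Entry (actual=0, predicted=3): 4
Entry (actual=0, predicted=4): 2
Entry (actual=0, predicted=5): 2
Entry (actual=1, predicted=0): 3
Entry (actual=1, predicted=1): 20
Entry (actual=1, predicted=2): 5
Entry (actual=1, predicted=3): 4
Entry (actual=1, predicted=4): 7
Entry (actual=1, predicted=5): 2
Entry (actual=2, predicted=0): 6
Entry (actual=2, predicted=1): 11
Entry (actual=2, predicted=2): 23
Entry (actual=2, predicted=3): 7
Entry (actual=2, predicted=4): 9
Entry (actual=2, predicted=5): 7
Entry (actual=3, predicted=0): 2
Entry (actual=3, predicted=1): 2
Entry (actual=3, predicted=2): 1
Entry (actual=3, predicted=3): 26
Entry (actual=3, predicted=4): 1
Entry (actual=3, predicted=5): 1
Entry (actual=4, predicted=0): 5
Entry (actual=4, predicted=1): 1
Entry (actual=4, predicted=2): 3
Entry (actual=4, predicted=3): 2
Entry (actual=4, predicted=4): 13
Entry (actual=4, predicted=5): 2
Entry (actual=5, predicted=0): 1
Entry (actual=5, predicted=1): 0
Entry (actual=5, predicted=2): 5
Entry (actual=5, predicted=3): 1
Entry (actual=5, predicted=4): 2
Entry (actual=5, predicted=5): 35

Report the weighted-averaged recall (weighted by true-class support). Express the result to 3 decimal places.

0.613

Per-class recall (TP/(TP+FN)):
  0: TP=48, FN=2+4+4+2+2=14 → 48/62 = 0.7742
  1: TP=20, FN=3+5+4+7+2=21 → 20/41 = 0.4878
  2: TP=23, FN=6+11+7+9+7=40 → 23/63 = 0.3651
  3: TP=26, FN=2+2+1+1+1=7 → 26/33 = 0.7879
  4: TP=13, FN=5+1+3+2+2=13 → 13/26 = 0.5000
  5: TP=35, FN=1+0+5+1+2=9 → 35/44 = 0.7955
Weighted-recall = Σ (supportᵢ/N)·recallᵢ with N=269: (62/269)·0.7742 + (41/269)·0.4878 + (63/269)·0.3651 + (33/269)·0.7879 + (26/269)·0.5000 + (44/269)·0.7955 = 0.613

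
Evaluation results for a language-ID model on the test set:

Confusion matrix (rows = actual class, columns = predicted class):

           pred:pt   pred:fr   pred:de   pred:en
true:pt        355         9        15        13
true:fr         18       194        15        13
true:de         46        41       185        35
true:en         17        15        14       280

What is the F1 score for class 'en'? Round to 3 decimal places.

F1 score = 2·TP/(2·TP+FP+FN).
en: TP=280, FP=13+13+35=61, FN=17+15+14=46 → 560/667 = 0.8396

0.840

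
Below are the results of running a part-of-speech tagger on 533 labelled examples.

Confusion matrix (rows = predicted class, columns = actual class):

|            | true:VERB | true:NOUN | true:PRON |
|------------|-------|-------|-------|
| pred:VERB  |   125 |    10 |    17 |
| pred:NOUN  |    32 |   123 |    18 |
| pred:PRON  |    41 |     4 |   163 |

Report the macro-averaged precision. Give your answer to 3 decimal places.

0.772

Per-class precision (TP/(TP+FP)):
  VERB: TP=125, FP=10+17=27 → 125/152 = 0.8224
  NOUN: TP=123, FP=32+18=50 → 123/173 = 0.7110
  PRON: TP=163, FP=41+4=45 → 163/208 = 0.7837
Macro-precision = mean = (0.8224 + 0.7110 + 0.7837) / 3 = 0.772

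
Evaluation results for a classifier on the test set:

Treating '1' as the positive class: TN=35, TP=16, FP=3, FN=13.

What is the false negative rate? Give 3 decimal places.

FNR = FN/(FN+TP) = 13/(13+16) = 0.448

0.448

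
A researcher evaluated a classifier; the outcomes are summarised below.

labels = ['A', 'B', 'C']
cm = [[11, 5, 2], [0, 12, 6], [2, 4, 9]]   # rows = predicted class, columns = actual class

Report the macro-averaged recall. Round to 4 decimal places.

Per-class recall (TP/(TP+FN)):
  A: TP=11, FN=0+2=2 → 11/13 = 0.84615
  B: TP=12, FN=5+4=9 → 12/21 = 0.57143
  C: TP=9, FN=2+6=8 → 9/17 = 0.52941
Macro-recall = mean = (0.84615 + 0.57143 + 0.52941) / 3 = 0.6490

0.6490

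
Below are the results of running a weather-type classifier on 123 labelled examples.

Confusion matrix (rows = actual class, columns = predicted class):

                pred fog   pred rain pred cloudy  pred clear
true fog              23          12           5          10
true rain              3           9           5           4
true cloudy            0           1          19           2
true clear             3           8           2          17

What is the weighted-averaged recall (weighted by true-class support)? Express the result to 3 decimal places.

Per-class recall (TP/(TP+FN)):
  fog: TP=23, FN=12+5+10=27 → 23/50 = 0.4600
  rain: TP=9, FN=3+5+4=12 → 9/21 = 0.4286
  cloudy: TP=19, FN=0+1+2=3 → 19/22 = 0.8636
  clear: TP=17, FN=3+8+2=13 → 17/30 = 0.5667
Weighted-recall = Σ (supportᵢ/N)·recallᵢ with N=123: (50/123)·0.4600 + (21/123)·0.4286 + (22/123)·0.8636 + (30/123)·0.5667 = 0.553

0.553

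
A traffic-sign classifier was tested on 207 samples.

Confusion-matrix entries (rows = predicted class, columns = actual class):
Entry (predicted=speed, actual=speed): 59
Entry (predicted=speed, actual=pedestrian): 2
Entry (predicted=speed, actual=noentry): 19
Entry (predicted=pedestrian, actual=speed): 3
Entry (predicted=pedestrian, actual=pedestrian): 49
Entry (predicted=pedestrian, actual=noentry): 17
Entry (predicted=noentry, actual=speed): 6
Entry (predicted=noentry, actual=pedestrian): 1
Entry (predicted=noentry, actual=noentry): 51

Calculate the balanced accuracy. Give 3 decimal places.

0.799

Balanced accuracy = mean of per-class recall.
  speed: recall = 59/68 = 0.8676
  pedestrian: recall = 49/52 = 0.9423
  noentry: recall = 51/87 = 0.5862
Mean = (0.8676 + 0.9423 + 0.5862) / 3 = 0.799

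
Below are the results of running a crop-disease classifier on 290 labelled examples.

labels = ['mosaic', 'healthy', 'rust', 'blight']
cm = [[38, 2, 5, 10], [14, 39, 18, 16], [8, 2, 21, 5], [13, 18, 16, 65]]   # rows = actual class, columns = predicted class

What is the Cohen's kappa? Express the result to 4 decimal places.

0.4047

Observed agreement pₒ = trace/N = 163/290 = 0.56207
Expected agreement pₑ = Σ (rowᵢ·colᵢ)/N² = (55·73 + 87·61 + 36·60 + 112·96)/290² = 0.26438
κ = (pₒ − pₑ)/(1 − pₑ) = (0.56207 − 0.26438)/(1 − 0.26438) = 0.4047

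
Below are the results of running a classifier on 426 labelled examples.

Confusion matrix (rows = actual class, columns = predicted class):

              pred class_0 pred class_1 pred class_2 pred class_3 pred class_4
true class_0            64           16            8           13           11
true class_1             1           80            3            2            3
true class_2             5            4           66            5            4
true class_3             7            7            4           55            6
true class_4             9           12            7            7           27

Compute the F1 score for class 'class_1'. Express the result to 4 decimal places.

0.7692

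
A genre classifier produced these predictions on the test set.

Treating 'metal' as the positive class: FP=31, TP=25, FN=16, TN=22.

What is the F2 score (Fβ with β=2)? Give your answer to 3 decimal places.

Fβ = (1+β²)·TP / ((1+β²)·TP + β²·FN + FP), with β²=4
= 5·25 / (5·25 + 4·16 + 31) = 0.568

0.568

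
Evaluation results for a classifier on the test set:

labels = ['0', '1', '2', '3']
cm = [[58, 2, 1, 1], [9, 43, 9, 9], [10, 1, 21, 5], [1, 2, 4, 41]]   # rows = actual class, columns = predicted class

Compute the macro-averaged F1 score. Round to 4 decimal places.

0.7323

Per-class F1 score (2·TP/(2·TP+FP+FN)):
  0: TP=58, FP=9+10+1=20, FN=2+1+1=4 → 116/140 = 0.82857
  1: TP=43, FP=2+1+2=5, FN=9+9+9=27 → 86/118 = 0.72881
  2: TP=21, FP=1+9+4=14, FN=10+1+5=16 → 42/72 = 0.58333
  3: TP=41, FP=1+9+5=15, FN=1+2+4=7 → 82/104 = 0.78846
Macro-F1 score = mean = (0.82857 + 0.72881 + 0.58333 + 0.78846) / 4 = 0.7323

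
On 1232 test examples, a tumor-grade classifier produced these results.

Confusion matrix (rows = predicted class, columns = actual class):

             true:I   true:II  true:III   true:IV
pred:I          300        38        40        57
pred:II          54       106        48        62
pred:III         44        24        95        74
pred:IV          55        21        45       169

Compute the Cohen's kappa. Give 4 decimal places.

Observed agreement pₒ = trace/N = 670/1232 = 0.54383
Expected agreement pₑ = Σ (rowᵢ·colᵢ)/N² = (453·435 + 189·270 + 228·237 + 362·290)/1232² = 0.26821
κ = (pₒ − pₑ)/(1 − pₑ) = (0.54383 − 0.26821)/(1 − 0.26821) = 0.3766

0.3766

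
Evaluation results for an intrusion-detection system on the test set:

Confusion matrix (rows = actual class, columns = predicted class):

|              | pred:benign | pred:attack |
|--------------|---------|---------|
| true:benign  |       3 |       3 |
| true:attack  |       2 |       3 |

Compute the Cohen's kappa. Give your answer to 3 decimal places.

0.098

Observed agreement pₒ = trace/N = 6/11 = 0.5455
Expected agreement pₑ = Σ (rowᵢ·colᵢ)/N² = (6·5 + 5·6)/11² = 0.4959
κ = (pₒ − pₑ)/(1 − pₑ) = (0.5455 − 0.4959)/(1 − 0.4959) = 0.098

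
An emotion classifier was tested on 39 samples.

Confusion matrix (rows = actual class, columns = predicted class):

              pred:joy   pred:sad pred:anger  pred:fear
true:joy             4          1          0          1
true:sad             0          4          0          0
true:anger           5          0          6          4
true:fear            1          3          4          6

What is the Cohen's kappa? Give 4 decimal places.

0.3413

Observed agreement pₒ = trace/N = 20/39 = 0.51282
Expected agreement pₑ = Σ (rowᵢ·colᵢ)/N² = (6·10 + 4·8 + 15·10 + 14·11)/39² = 0.26036
κ = (pₒ − pₑ)/(1 − pₑ) = (0.51282 − 0.26036)/(1 − 0.26036) = 0.3413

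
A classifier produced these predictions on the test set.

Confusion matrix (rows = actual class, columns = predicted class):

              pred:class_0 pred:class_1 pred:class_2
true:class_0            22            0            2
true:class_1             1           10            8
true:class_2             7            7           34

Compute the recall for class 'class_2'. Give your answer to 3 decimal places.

Treat 'class_2' as positive and all other classes as negative.
recall = TP/(TP+FN).
class_2: TP=34, FN=7+7=14 → 34/48 = 0.7083

0.708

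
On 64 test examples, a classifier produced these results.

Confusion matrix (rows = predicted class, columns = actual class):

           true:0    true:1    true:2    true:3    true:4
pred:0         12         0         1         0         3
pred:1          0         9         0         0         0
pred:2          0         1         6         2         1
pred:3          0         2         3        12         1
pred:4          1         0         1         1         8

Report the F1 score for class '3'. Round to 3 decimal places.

One-vs-rest for '3': TP = diagonal; FP = other classes predicted '3'; FN = '3' predicted as other.
F1 score = 2·TP/(2·TP+FP+FN).
3: TP=12, FP=0+2+3+1=6, FN=0+0+2+1=3 → 24/33 = 0.7273

0.727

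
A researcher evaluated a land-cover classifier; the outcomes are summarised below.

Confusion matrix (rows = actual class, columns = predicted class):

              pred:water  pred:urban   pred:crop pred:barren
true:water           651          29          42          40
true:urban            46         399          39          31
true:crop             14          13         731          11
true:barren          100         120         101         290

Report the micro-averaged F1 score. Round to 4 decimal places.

0.7795

Micro-averaging pools counts across classes: ΣTP=2071, ΣFP=586, ΣFN=586.
Micro-F1 score = 2·TP/(2·TP+FP+FN) on pooled counts = 0.7795 (equals overall accuracy in single-label multiclass).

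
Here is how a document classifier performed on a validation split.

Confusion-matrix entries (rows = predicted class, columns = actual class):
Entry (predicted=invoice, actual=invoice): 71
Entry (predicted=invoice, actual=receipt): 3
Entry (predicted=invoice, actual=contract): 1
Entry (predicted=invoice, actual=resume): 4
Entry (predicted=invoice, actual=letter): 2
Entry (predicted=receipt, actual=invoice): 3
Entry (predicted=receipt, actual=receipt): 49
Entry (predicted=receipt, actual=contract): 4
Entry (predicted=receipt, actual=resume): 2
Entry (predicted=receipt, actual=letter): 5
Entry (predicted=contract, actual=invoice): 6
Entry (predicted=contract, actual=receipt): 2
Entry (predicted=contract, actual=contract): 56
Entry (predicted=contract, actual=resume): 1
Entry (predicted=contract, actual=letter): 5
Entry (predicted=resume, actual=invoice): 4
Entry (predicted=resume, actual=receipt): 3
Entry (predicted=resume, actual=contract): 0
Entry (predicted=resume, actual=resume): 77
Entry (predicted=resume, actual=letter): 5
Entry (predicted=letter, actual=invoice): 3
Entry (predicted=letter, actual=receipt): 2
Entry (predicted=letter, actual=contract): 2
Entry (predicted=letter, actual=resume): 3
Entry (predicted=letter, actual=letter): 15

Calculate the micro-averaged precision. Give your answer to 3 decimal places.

Micro-averaging pools counts across classes: ΣTP=268, ΣFP=60, ΣFN=60.
Micro-precision = TP/(TP+FP) on pooled counts = 0.817 (equals overall accuracy in single-label multiclass).

0.817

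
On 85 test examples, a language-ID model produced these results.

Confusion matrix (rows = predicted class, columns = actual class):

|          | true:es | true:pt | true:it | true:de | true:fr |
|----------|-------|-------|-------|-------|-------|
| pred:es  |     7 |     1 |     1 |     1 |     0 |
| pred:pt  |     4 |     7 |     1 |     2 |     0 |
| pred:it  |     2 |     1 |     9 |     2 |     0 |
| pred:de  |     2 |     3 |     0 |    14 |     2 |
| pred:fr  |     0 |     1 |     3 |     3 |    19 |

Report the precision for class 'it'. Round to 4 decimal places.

precision = TP/(TP+FP).
it: TP=9, FP=2+1+2+0=5 → 9/14 = 0.64286

0.6429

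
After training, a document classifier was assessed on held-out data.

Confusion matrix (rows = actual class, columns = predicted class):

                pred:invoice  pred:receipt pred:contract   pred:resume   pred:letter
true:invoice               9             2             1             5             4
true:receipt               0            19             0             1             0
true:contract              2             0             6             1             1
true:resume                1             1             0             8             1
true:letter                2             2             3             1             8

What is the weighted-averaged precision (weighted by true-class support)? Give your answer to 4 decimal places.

0.6407

Per-class precision (TP/(TP+FP)):
  invoice: TP=9, FP=0+2+1+2=5 → 9/14 = 0.64286
  receipt: TP=19, FP=2+0+1+2=5 → 19/24 = 0.79167
  contract: TP=6, FP=1+0+0+3=4 → 6/10 = 0.60000
  resume: TP=8, FP=5+1+1+1=8 → 8/16 = 0.50000
  letter: TP=8, FP=4+0+1+1=6 → 8/14 = 0.57143
Weighted-precision = Σ (supportᵢ/N)·precisionᵢ with N=78: (21/78)·0.64286 + (20/78)·0.79167 + (10/78)·0.60000 + (11/78)·0.50000 + (16/78)·0.57143 = 0.6407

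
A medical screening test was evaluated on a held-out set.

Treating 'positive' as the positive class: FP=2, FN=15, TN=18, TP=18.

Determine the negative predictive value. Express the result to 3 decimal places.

NPV = TN/(TN+FN) = 18/(18+15) = 0.545

0.545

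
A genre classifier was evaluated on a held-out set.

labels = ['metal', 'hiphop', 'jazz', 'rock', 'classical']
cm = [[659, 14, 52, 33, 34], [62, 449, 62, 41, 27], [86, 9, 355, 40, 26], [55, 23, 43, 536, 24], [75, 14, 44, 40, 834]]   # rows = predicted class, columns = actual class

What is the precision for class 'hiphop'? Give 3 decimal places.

Take TP from the diagonal, FP from the rest of the 'hiphop' prediction marginal, FN from the rest of the 'hiphop' actual marginal.
precision = TP/(TP+FP).
hiphop: TP=449, FP=62+62+41+27=192 → 449/641 = 0.7005

0.700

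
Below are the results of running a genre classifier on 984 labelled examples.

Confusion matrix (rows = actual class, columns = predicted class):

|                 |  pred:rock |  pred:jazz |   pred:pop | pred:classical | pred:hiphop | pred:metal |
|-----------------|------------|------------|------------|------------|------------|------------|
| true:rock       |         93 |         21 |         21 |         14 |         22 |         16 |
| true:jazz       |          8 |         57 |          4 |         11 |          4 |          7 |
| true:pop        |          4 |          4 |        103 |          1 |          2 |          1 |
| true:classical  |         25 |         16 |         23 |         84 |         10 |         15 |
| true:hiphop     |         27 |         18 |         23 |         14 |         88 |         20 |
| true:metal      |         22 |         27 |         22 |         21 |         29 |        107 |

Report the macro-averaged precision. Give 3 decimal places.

0.539

Per-class precision (TP/(TP+FP)):
  rock: TP=93, FP=8+4+25+27+22=86 → 93/179 = 0.5196
  jazz: TP=57, FP=21+4+16+18+27=86 → 57/143 = 0.3986
  pop: TP=103, FP=21+4+23+23+22=93 → 103/196 = 0.5255
  classical: TP=84, FP=14+11+1+14+21=61 → 84/145 = 0.5793
  hiphop: TP=88, FP=22+4+2+10+29=67 → 88/155 = 0.5677
  metal: TP=107, FP=16+7+1+15+20=59 → 107/166 = 0.6446
Macro-precision = mean = (0.5196 + 0.3986 + 0.5255 + 0.5793 + 0.5677 + 0.6446) / 6 = 0.539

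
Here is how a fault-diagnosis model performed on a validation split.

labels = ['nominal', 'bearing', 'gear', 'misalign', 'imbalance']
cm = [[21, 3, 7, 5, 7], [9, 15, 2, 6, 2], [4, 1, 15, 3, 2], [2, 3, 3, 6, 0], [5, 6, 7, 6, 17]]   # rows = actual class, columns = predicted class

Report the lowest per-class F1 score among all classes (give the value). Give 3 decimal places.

0.300

Per-class F1 score (2·TP/(2·TP+FP+FN)):
  nominal: TP=21, FP=9+4+2+5=20, FN=3+7+5+7=22 → 42/84 = 0.5000
  bearing: TP=15, FP=3+1+3+6=13, FN=9+2+6+2=19 → 30/62 = 0.4839
  gear: TP=15, FP=7+2+3+7=19, FN=4+1+3+2=10 → 30/59 = 0.5085
  misalign: TP=6, FP=5+6+3+6=20, FN=2+3+3+0=8 → 12/40 = 0.3000
  imbalance: TP=17, FP=7+2+2+0=11, FN=5+6+7+6=24 → 34/69 = 0.4928
Lowest is class 'misalign' with F1 score = 0.300.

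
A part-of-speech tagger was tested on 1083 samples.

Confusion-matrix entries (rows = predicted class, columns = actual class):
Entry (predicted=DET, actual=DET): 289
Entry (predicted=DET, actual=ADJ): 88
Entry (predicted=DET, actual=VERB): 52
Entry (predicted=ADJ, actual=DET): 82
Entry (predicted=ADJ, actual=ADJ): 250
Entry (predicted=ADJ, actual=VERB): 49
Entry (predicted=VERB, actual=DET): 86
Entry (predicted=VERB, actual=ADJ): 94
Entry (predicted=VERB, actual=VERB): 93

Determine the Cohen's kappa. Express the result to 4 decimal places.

0.3567

Observed agreement pₒ = trace/N = 632/1083 = 0.58356
Expected agreement pₑ = Σ (rowᵢ·colᵢ)/N² = (457·429 + 432·381 + 194·273)/1083² = 0.35264
κ = (pₒ − pₑ)/(1 − pₑ) = (0.58356 − 0.35264)/(1 − 0.35264) = 0.3567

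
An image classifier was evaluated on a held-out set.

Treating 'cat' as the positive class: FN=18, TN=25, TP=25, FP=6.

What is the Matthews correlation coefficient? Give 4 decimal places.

0.3878

MCC = (TP·TN − FP·FN) / √((TP+FP)(TP+FN)(TN+FP)(TN+FN))
Numerator = 25·25 − 6·18 = 517
Denominator = √(31·43·31·43) = √1776889 = 1333.0000
MCC = 517 / 1333.0000 = 0.3878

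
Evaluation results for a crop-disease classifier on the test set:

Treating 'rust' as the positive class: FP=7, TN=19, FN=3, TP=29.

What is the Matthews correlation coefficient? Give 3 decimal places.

MCC = (TP·TN − FP·FN) / √((TP+FP)(TP+FN)(TN+FP)(TN+FN))
Numerator = 29·19 − 7·3 = 530
Denominator = √(36·32·26·22) = √658944 = 811.7537
MCC = 530 / 811.7537 = 0.653

0.653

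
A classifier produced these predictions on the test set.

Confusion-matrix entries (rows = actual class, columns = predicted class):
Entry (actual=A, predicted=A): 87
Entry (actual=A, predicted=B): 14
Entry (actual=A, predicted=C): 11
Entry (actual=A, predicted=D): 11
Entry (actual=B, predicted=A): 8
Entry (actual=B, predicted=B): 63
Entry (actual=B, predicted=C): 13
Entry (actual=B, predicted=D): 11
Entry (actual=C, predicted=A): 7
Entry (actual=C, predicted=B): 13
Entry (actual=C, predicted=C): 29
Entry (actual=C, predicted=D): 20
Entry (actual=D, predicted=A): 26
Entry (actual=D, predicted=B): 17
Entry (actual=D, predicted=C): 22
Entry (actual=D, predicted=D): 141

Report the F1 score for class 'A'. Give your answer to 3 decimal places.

0.693

F1 score = 2·TP/(2·TP+FP+FN).
A: TP=87, FP=8+7+26=41, FN=14+11+11=36 → 174/251 = 0.6932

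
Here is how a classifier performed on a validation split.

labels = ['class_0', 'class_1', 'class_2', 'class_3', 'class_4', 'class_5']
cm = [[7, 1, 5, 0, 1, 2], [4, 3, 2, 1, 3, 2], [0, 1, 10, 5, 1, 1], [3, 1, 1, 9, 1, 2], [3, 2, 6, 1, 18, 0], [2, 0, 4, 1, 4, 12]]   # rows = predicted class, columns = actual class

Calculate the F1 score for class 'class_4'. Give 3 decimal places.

F1 score = 2·TP/(2·TP+FP+FN).
class_4: TP=18, FP=3+2+6+1+0=12, FN=1+3+1+1+4=10 → 36/58 = 0.6207

0.621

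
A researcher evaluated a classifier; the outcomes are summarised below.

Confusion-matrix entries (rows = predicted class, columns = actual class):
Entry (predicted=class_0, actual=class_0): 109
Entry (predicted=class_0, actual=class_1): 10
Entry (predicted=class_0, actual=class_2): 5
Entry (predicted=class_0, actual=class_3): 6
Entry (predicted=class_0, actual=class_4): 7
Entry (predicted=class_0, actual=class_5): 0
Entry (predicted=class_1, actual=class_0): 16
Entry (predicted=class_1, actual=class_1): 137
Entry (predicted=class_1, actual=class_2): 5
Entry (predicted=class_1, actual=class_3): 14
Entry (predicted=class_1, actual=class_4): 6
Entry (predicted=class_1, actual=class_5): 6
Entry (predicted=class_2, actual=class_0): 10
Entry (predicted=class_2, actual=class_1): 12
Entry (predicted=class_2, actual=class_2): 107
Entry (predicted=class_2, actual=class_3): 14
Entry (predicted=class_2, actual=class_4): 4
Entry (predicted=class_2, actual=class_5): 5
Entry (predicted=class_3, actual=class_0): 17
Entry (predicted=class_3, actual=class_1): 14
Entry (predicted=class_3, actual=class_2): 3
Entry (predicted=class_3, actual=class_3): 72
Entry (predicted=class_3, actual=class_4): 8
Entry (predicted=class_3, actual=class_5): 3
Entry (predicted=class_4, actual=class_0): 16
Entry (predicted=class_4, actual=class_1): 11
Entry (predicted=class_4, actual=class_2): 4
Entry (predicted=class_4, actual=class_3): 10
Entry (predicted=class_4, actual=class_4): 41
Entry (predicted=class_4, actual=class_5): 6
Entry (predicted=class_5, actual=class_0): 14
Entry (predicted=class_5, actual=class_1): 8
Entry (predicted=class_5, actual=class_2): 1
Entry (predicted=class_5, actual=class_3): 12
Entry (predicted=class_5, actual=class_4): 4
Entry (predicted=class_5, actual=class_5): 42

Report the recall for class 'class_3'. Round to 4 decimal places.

0.5625

Take TP from the diagonal, FP from the rest of the 'class_3' prediction marginal, FN from the rest of the 'class_3' actual marginal.
recall = TP/(TP+FN).
class_3: TP=72, FN=6+14+14+10+12=56 → 72/128 = 0.56250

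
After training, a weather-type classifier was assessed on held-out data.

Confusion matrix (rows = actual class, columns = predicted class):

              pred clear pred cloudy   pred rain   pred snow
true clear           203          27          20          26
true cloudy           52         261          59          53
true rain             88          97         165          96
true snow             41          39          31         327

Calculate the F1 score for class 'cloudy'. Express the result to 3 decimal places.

Treat 'cloudy' as positive and all other classes as negative.
F1 score = 2·TP/(2·TP+FP+FN).
cloudy: TP=261, FP=27+97+39=163, FN=52+59+53=164 → 522/849 = 0.6148

0.615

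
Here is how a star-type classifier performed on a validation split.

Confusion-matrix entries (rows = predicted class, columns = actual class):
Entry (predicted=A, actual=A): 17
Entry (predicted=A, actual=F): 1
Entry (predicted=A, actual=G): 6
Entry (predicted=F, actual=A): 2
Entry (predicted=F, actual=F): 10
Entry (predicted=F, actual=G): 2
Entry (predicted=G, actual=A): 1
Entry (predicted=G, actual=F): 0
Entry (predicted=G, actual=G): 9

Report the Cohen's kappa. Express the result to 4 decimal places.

Observed agreement pₒ = trace/N = 36/48 = 0.75000
Expected agreement pₑ = Σ (rowᵢ·colᵢ)/N² = (20·24 + 11·14 + 17·10)/48² = 0.34896
κ = (pₒ − pₑ)/(1 − pₑ) = (0.75000 − 0.34896)/(1 − 0.34896) = 0.6160

0.6160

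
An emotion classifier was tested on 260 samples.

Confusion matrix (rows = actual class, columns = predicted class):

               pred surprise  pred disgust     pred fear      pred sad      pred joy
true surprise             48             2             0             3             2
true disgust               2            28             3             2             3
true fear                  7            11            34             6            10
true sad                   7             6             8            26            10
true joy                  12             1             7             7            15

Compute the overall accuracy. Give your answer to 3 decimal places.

Accuracy = trace / total = (48+28+34+26+15=151) / 260 = 151/260 = 0.581

0.581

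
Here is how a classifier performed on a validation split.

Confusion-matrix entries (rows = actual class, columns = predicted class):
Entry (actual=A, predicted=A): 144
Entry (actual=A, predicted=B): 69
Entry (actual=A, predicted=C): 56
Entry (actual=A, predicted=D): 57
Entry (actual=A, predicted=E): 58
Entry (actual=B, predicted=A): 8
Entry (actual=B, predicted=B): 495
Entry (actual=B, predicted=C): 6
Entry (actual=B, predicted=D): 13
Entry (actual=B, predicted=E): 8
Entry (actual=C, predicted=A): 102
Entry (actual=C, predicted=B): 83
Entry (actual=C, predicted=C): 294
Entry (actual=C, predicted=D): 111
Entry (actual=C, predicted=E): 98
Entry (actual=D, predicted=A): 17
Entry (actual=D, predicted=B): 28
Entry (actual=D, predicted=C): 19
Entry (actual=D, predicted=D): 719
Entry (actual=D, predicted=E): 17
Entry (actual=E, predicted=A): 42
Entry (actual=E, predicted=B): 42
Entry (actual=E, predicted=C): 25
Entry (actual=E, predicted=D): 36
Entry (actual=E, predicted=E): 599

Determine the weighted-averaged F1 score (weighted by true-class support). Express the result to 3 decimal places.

Per-class F1 score (2·TP/(2·TP+FP+FN)):
  A: TP=144, FP=8+102+17+42=169, FN=69+56+57+58=240 → 288/697 = 0.4132
  B: TP=495, FP=69+83+28+42=222, FN=8+6+13+8=35 → 990/1247 = 0.7939
  C: TP=294, FP=56+6+19+25=106, FN=102+83+111+98=394 → 588/1088 = 0.5404
  D: TP=719, FP=57+13+111+36=217, FN=17+28+19+17=81 → 1438/1736 = 0.8283
  E: TP=599, FP=58+8+98+17=181, FN=42+42+25+36=145 → 1198/1524 = 0.7861
Weighted-F1 score = Σ (supportᵢ/N)·F1 scoreᵢ with N=3146: (384/3146)·0.4132 + (530/3146)·0.7939 + (688/3146)·0.5404 + (800/3146)·0.8283 + (744/3146)·0.7861 = 0.699

0.699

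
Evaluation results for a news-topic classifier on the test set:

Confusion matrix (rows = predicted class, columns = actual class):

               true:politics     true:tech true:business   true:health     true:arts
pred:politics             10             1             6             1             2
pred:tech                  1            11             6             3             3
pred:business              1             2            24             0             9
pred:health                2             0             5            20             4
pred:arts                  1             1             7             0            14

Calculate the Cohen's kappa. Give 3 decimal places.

0.477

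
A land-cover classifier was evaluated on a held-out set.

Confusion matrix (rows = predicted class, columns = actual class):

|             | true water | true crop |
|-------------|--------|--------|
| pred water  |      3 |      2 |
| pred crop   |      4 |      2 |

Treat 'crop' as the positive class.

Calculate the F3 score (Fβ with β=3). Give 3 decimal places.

0.476

Fβ = (1+β²)·TP / ((1+β²)·TP + β²·FN + FP), with β²=9
= 10·2 / (10·2 + 9·2 + 4) = 0.476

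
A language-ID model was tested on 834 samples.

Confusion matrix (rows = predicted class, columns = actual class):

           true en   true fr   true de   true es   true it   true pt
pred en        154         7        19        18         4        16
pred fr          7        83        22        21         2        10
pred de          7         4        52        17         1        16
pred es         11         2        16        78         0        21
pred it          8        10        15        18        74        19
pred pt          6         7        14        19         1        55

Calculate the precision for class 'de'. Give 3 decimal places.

0.536

precision = TP/(TP+FP).
de: TP=52, FP=7+4+17+1+16=45 → 52/97 = 0.5361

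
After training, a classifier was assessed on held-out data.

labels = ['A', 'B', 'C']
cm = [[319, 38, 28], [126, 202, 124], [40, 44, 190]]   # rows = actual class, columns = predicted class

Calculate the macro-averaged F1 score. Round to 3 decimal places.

Per-class F1 score (2·TP/(2·TP+FP+FN)):
  A: TP=319, FP=126+40=166, FN=38+28=66 → 638/870 = 0.7333
  B: TP=202, FP=38+44=82, FN=126+124=250 → 404/736 = 0.5489
  C: TP=190, FP=28+124=152, FN=40+44=84 → 380/616 = 0.6169
Macro-F1 score = mean = (0.7333 + 0.5489 + 0.6169) / 3 = 0.633

0.633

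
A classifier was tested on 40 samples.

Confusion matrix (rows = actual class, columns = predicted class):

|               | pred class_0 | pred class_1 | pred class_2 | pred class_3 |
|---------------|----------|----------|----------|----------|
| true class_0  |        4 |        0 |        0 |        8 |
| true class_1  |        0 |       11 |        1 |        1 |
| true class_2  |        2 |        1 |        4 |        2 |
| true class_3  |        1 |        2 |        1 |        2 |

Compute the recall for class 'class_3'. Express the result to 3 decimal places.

recall = TP/(TP+FN).
class_3: TP=2, FN=1+2+1=4 → 2/6 = 0.3333

0.333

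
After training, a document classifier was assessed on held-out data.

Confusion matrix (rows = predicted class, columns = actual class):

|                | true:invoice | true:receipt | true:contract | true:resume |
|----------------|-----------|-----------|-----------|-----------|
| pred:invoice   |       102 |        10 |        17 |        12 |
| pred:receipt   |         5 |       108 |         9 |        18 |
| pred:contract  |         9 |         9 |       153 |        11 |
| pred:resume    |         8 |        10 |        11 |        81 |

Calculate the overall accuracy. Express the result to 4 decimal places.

Accuracy = trace / total = (102+108+153+81=444) / 573 = 444/573 = 0.7749

0.7749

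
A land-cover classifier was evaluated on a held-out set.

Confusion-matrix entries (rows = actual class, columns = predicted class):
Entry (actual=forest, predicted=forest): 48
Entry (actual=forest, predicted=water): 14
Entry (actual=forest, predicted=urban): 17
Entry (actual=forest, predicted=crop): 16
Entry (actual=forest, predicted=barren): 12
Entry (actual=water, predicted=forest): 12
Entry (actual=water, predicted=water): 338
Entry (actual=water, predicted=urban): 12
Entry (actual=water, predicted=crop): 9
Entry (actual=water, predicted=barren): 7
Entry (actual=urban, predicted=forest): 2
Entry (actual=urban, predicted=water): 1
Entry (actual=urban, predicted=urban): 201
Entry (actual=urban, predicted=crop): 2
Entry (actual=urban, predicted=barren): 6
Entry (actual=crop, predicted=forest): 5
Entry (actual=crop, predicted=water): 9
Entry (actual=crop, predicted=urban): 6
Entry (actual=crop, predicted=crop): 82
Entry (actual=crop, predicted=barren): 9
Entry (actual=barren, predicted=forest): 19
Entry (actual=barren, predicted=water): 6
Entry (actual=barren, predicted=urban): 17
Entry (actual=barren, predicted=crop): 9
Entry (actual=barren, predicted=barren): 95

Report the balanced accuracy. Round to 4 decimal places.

Balanced accuracy = mean of per-class recall.
  forest: recall = 48/107 = 0.44860
  water: recall = 338/378 = 0.89418
  urban: recall = 201/212 = 0.94811
  crop: recall = 82/111 = 0.73874
  barren: recall = 95/146 = 0.65068
Mean = (0.44860 + 0.89418 + 0.94811 + 0.73874 + 0.65068) / 5 = 0.7361

0.7361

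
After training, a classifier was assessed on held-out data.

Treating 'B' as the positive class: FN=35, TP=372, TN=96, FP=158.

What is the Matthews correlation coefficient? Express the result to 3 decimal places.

MCC = (TP·TN − FP·FN) / √((TP+FP)(TP+FN)(TN+FP)(TN+FN))
Numerator = 372·96 − 158·35 = 30182
Denominator = √(530·407·254·131) = √7177534540 = 84720.3313
MCC = 30182 / 84720.3313 = 0.356

0.356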